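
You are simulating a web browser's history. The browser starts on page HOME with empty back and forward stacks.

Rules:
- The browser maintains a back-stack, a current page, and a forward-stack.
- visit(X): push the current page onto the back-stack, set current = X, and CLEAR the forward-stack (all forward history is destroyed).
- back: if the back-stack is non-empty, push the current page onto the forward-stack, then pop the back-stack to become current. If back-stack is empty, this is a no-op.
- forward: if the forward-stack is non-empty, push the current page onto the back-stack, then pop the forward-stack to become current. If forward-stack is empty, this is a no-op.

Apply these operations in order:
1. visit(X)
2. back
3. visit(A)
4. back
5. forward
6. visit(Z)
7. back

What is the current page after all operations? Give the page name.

After 1 (visit(X)): cur=X back=1 fwd=0
After 2 (back): cur=HOME back=0 fwd=1
After 3 (visit(A)): cur=A back=1 fwd=0
After 4 (back): cur=HOME back=0 fwd=1
After 5 (forward): cur=A back=1 fwd=0
After 6 (visit(Z)): cur=Z back=2 fwd=0
After 7 (back): cur=A back=1 fwd=1

Answer: A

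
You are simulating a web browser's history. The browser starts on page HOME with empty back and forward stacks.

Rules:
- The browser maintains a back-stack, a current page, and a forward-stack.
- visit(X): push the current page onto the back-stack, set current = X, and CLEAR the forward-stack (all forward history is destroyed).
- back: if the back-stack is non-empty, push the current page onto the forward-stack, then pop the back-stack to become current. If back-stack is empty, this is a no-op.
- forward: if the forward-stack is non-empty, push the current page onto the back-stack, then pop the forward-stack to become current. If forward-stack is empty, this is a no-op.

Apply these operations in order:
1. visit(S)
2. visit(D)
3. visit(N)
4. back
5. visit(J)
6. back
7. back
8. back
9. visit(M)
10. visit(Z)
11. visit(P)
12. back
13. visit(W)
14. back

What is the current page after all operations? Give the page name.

After 1 (visit(S)): cur=S back=1 fwd=0
After 2 (visit(D)): cur=D back=2 fwd=0
After 3 (visit(N)): cur=N back=3 fwd=0
After 4 (back): cur=D back=2 fwd=1
After 5 (visit(J)): cur=J back=3 fwd=0
After 6 (back): cur=D back=2 fwd=1
After 7 (back): cur=S back=1 fwd=2
After 8 (back): cur=HOME back=0 fwd=3
After 9 (visit(M)): cur=M back=1 fwd=0
After 10 (visit(Z)): cur=Z back=2 fwd=0
After 11 (visit(P)): cur=P back=3 fwd=0
After 12 (back): cur=Z back=2 fwd=1
After 13 (visit(W)): cur=W back=3 fwd=0
After 14 (back): cur=Z back=2 fwd=1

Answer: Z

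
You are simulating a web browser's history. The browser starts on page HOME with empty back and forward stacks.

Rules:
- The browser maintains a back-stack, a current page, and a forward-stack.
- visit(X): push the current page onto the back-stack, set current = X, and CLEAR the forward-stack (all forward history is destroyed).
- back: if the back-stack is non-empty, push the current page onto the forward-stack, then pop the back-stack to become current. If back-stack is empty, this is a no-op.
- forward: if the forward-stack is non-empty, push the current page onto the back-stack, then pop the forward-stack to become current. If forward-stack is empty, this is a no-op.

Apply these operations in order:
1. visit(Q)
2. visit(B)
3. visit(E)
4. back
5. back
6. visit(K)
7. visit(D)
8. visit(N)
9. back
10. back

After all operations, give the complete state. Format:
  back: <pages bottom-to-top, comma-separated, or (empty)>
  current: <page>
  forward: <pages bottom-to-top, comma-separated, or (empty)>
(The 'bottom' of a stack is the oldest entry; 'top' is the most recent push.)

Answer: back: HOME,Q
current: K
forward: N,D

Derivation:
After 1 (visit(Q)): cur=Q back=1 fwd=0
After 2 (visit(B)): cur=B back=2 fwd=0
After 3 (visit(E)): cur=E back=3 fwd=0
After 4 (back): cur=B back=2 fwd=1
After 5 (back): cur=Q back=1 fwd=2
After 6 (visit(K)): cur=K back=2 fwd=0
After 7 (visit(D)): cur=D back=3 fwd=0
After 8 (visit(N)): cur=N back=4 fwd=0
After 9 (back): cur=D back=3 fwd=1
After 10 (back): cur=K back=2 fwd=2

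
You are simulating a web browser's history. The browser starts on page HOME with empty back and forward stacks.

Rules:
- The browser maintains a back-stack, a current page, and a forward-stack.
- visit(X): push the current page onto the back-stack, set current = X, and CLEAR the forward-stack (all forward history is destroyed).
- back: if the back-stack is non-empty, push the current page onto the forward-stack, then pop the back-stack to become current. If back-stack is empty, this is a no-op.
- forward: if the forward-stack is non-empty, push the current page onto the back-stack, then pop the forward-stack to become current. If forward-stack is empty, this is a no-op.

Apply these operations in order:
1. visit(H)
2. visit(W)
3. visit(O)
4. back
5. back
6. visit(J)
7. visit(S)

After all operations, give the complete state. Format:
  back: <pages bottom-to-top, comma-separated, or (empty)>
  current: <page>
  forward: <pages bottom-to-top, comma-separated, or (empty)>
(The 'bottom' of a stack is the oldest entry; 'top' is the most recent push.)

Answer: back: HOME,H,J
current: S
forward: (empty)

Derivation:
After 1 (visit(H)): cur=H back=1 fwd=0
After 2 (visit(W)): cur=W back=2 fwd=0
After 3 (visit(O)): cur=O back=3 fwd=0
After 4 (back): cur=W back=2 fwd=1
After 5 (back): cur=H back=1 fwd=2
After 6 (visit(J)): cur=J back=2 fwd=0
After 7 (visit(S)): cur=S back=3 fwd=0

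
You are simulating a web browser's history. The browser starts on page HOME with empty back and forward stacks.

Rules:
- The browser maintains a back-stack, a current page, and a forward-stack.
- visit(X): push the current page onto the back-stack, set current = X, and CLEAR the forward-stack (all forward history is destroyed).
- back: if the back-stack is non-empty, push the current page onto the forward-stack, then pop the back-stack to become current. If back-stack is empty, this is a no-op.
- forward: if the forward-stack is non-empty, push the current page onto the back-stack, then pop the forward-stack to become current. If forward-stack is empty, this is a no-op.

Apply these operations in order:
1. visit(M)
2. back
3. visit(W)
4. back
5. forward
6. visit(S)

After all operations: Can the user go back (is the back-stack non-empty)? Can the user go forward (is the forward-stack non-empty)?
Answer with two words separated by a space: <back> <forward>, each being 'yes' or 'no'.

Answer: yes no

Derivation:
After 1 (visit(M)): cur=M back=1 fwd=0
After 2 (back): cur=HOME back=0 fwd=1
After 3 (visit(W)): cur=W back=1 fwd=0
After 4 (back): cur=HOME back=0 fwd=1
After 5 (forward): cur=W back=1 fwd=0
After 6 (visit(S)): cur=S back=2 fwd=0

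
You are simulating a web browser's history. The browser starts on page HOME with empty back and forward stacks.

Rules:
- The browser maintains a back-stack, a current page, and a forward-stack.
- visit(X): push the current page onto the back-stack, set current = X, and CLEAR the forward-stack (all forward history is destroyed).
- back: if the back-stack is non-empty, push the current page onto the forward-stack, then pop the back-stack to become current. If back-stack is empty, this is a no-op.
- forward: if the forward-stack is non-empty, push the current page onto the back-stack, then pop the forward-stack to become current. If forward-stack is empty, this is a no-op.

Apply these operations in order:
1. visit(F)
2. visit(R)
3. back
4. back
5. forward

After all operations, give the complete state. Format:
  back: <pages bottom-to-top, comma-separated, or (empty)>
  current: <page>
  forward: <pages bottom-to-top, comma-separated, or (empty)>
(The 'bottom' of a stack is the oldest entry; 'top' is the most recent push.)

Answer: back: HOME
current: F
forward: R

Derivation:
After 1 (visit(F)): cur=F back=1 fwd=0
After 2 (visit(R)): cur=R back=2 fwd=0
After 3 (back): cur=F back=1 fwd=1
After 4 (back): cur=HOME back=0 fwd=2
After 5 (forward): cur=F back=1 fwd=1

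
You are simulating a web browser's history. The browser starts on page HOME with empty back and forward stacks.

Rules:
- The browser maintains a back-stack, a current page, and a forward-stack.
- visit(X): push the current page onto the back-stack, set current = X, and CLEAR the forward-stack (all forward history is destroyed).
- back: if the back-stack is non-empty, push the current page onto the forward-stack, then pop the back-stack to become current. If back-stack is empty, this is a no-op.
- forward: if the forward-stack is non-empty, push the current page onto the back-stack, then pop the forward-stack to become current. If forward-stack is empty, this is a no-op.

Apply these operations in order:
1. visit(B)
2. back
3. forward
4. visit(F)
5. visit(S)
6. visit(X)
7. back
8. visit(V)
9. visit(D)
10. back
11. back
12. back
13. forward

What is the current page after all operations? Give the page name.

Answer: S

Derivation:
After 1 (visit(B)): cur=B back=1 fwd=0
After 2 (back): cur=HOME back=0 fwd=1
After 3 (forward): cur=B back=1 fwd=0
After 4 (visit(F)): cur=F back=2 fwd=0
After 5 (visit(S)): cur=S back=3 fwd=0
After 6 (visit(X)): cur=X back=4 fwd=0
After 7 (back): cur=S back=3 fwd=1
After 8 (visit(V)): cur=V back=4 fwd=0
After 9 (visit(D)): cur=D back=5 fwd=0
After 10 (back): cur=V back=4 fwd=1
After 11 (back): cur=S back=3 fwd=2
After 12 (back): cur=F back=2 fwd=3
After 13 (forward): cur=S back=3 fwd=2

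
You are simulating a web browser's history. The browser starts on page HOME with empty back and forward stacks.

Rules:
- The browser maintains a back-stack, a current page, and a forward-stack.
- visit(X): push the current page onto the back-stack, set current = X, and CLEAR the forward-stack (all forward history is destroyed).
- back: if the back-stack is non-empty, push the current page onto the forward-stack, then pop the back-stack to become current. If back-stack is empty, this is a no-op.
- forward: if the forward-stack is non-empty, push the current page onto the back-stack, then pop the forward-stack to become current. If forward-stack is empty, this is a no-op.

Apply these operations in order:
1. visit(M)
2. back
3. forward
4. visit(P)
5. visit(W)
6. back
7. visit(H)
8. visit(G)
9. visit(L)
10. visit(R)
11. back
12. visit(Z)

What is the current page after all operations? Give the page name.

Answer: Z

Derivation:
After 1 (visit(M)): cur=M back=1 fwd=0
After 2 (back): cur=HOME back=0 fwd=1
After 3 (forward): cur=M back=1 fwd=0
After 4 (visit(P)): cur=P back=2 fwd=0
After 5 (visit(W)): cur=W back=3 fwd=0
After 6 (back): cur=P back=2 fwd=1
After 7 (visit(H)): cur=H back=3 fwd=0
After 8 (visit(G)): cur=G back=4 fwd=0
After 9 (visit(L)): cur=L back=5 fwd=0
After 10 (visit(R)): cur=R back=6 fwd=0
After 11 (back): cur=L back=5 fwd=1
After 12 (visit(Z)): cur=Z back=6 fwd=0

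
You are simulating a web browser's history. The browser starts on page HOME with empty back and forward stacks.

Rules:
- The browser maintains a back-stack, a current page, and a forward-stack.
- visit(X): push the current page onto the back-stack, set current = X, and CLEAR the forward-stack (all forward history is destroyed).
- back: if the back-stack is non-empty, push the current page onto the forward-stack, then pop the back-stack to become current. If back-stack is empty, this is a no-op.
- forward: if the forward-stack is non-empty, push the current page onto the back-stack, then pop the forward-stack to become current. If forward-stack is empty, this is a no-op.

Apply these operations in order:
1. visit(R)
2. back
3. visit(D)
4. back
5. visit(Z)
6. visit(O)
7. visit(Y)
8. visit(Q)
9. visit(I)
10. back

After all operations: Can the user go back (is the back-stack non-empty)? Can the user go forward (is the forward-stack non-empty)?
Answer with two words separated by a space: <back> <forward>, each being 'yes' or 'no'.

After 1 (visit(R)): cur=R back=1 fwd=0
After 2 (back): cur=HOME back=0 fwd=1
After 3 (visit(D)): cur=D back=1 fwd=0
After 4 (back): cur=HOME back=0 fwd=1
After 5 (visit(Z)): cur=Z back=1 fwd=0
After 6 (visit(O)): cur=O back=2 fwd=0
After 7 (visit(Y)): cur=Y back=3 fwd=0
After 8 (visit(Q)): cur=Q back=4 fwd=0
After 9 (visit(I)): cur=I back=5 fwd=0
After 10 (back): cur=Q back=4 fwd=1

Answer: yes yes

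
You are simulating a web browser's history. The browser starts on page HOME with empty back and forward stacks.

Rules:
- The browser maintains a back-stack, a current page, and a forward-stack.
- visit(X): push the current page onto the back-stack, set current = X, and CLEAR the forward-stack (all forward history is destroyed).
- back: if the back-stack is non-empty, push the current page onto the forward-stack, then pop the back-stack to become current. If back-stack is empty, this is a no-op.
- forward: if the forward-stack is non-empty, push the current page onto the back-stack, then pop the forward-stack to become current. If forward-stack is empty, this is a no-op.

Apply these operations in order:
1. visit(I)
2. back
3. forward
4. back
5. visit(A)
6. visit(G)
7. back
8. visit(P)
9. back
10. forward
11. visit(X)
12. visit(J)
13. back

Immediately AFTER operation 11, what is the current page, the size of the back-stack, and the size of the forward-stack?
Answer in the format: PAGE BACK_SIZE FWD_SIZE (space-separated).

After 1 (visit(I)): cur=I back=1 fwd=0
After 2 (back): cur=HOME back=0 fwd=1
After 3 (forward): cur=I back=1 fwd=0
After 4 (back): cur=HOME back=0 fwd=1
After 5 (visit(A)): cur=A back=1 fwd=0
After 6 (visit(G)): cur=G back=2 fwd=0
After 7 (back): cur=A back=1 fwd=1
After 8 (visit(P)): cur=P back=2 fwd=0
After 9 (back): cur=A back=1 fwd=1
After 10 (forward): cur=P back=2 fwd=0
After 11 (visit(X)): cur=X back=3 fwd=0

X 3 0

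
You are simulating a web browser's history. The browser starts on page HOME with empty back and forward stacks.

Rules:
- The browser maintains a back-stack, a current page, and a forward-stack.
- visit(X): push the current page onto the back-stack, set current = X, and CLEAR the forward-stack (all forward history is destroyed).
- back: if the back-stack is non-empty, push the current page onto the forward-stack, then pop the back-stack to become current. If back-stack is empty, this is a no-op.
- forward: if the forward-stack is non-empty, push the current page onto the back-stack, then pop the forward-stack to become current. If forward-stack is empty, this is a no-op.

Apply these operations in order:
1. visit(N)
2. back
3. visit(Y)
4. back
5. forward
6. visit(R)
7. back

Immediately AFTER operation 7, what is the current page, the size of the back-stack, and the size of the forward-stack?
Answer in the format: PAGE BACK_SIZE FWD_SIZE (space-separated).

After 1 (visit(N)): cur=N back=1 fwd=0
After 2 (back): cur=HOME back=0 fwd=1
After 3 (visit(Y)): cur=Y back=1 fwd=0
After 4 (back): cur=HOME back=0 fwd=1
After 5 (forward): cur=Y back=1 fwd=0
After 6 (visit(R)): cur=R back=2 fwd=0
After 7 (back): cur=Y back=1 fwd=1

Y 1 1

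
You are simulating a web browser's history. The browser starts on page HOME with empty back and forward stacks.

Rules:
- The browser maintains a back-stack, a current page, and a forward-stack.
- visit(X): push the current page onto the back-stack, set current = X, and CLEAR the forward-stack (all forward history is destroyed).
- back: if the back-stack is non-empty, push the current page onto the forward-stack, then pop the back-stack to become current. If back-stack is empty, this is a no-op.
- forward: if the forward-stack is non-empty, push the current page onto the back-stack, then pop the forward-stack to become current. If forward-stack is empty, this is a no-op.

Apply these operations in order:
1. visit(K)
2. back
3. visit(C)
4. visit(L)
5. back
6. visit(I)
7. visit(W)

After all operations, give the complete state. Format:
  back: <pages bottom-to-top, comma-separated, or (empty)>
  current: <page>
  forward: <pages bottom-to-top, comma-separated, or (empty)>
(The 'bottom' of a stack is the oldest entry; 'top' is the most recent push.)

After 1 (visit(K)): cur=K back=1 fwd=0
After 2 (back): cur=HOME back=0 fwd=1
After 3 (visit(C)): cur=C back=1 fwd=0
After 4 (visit(L)): cur=L back=2 fwd=0
After 5 (back): cur=C back=1 fwd=1
After 6 (visit(I)): cur=I back=2 fwd=0
After 7 (visit(W)): cur=W back=3 fwd=0

Answer: back: HOME,C,I
current: W
forward: (empty)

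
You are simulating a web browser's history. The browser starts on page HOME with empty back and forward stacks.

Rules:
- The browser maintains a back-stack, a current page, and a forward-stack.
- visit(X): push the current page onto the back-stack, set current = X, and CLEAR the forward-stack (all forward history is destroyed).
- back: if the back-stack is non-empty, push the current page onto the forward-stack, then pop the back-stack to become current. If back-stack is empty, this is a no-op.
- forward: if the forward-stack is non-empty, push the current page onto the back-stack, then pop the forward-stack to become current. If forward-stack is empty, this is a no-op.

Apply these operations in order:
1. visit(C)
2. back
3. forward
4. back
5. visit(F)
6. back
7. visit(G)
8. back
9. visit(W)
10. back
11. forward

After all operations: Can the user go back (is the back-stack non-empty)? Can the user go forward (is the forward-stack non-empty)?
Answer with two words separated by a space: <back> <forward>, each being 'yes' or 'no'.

After 1 (visit(C)): cur=C back=1 fwd=0
After 2 (back): cur=HOME back=0 fwd=1
After 3 (forward): cur=C back=1 fwd=0
After 4 (back): cur=HOME back=0 fwd=1
After 5 (visit(F)): cur=F back=1 fwd=0
After 6 (back): cur=HOME back=0 fwd=1
After 7 (visit(G)): cur=G back=1 fwd=0
After 8 (back): cur=HOME back=0 fwd=1
After 9 (visit(W)): cur=W back=1 fwd=0
After 10 (back): cur=HOME back=0 fwd=1
After 11 (forward): cur=W back=1 fwd=0

Answer: yes no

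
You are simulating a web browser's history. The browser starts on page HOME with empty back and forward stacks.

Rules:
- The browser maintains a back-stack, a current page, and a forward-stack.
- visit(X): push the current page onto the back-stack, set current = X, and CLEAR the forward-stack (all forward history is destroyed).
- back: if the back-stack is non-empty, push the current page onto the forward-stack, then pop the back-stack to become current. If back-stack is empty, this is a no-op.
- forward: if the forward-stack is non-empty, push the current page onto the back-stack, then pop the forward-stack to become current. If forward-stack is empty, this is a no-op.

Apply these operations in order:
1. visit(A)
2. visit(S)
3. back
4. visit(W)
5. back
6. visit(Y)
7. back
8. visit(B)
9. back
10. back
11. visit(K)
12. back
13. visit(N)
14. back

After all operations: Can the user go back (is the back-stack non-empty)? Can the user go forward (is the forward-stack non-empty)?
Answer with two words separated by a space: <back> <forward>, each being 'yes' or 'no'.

Answer: no yes

Derivation:
After 1 (visit(A)): cur=A back=1 fwd=0
After 2 (visit(S)): cur=S back=2 fwd=0
After 3 (back): cur=A back=1 fwd=1
After 4 (visit(W)): cur=W back=2 fwd=0
After 5 (back): cur=A back=1 fwd=1
After 6 (visit(Y)): cur=Y back=2 fwd=0
After 7 (back): cur=A back=1 fwd=1
After 8 (visit(B)): cur=B back=2 fwd=0
After 9 (back): cur=A back=1 fwd=1
After 10 (back): cur=HOME back=0 fwd=2
After 11 (visit(K)): cur=K back=1 fwd=0
After 12 (back): cur=HOME back=0 fwd=1
After 13 (visit(N)): cur=N back=1 fwd=0
After 14 (back): cur=HOME back=0 fwd=1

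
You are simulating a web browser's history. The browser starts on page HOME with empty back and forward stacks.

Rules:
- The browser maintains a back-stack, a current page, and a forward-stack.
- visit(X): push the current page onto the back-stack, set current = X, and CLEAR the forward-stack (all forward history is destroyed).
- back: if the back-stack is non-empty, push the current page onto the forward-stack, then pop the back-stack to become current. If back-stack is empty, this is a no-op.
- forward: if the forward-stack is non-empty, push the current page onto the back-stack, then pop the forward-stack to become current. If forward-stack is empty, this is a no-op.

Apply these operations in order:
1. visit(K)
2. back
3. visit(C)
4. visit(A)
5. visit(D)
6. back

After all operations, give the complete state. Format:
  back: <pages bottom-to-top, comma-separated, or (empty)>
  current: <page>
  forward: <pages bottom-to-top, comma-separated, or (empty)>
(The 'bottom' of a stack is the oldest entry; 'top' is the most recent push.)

Answer: back: HOME,C
current: A
forward: D

Derivation:
After 1 (visit(K)): cur=K back=1 fwd=0
After 2 (back): cur=HOME back=0 fwd=1
After 3 (visit(C)): cur=C back=1 fwd=0
After 4 (visit(A)): cur=A back=2 fwd=0
After 5 (visit(D)): cur=D back=3 fwd=0
After 6 (back): cur=A back=2 fwd=1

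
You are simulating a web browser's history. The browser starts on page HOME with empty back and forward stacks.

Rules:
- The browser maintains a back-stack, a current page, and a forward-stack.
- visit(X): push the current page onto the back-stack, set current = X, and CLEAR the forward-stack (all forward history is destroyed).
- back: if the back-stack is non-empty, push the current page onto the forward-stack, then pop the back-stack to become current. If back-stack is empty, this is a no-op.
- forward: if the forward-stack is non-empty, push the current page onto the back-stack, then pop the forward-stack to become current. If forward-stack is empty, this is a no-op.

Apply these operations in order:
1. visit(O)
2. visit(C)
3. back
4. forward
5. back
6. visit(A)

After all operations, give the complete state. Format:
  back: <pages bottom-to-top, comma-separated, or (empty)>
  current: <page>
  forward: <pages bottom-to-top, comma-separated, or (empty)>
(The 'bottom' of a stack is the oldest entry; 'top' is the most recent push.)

After 1 (visit(O)): cur=O back=1 fwd=0
After 2 (visit(C)): cur=C back=2 fwd=0
After 3 (back): cur=O back=1 fwd=1
After 4 (forward): cur=C back=2 fwd=0
After 5 (back): cur=O back=1 fwd=1
After 6 (visit(A)): cur=A back=2 fwd=0

Answer: back: HOME,O
current: A
forward: (empty)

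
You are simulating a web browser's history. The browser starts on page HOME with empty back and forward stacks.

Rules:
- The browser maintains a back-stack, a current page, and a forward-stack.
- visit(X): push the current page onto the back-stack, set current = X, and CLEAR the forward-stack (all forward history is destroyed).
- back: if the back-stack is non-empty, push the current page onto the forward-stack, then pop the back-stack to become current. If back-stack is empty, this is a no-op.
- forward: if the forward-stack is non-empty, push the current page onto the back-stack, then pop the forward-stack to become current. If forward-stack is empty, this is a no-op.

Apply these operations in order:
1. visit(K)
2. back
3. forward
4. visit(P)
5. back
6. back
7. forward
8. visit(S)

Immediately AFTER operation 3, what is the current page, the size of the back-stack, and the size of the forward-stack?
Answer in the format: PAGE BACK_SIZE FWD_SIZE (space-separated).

After 1 (visit(K)): cur=K back=1 fwd=0
After 2 (back): cur=HOME back=0 fwd=1
After 3 (forward): cur=K back=1 fwd=0

K 1 0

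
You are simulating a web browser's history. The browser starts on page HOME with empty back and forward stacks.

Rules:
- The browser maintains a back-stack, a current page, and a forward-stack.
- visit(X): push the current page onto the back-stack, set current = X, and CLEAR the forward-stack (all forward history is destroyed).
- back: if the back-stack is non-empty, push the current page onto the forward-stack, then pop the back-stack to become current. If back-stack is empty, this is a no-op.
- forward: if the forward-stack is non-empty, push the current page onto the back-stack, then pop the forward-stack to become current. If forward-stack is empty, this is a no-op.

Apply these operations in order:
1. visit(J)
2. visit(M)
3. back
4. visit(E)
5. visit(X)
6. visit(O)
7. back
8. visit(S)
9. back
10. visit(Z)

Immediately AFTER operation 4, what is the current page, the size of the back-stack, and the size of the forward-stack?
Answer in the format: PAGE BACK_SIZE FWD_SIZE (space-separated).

After 1 (visit(J)): cur=J back=1 fwd=0
After 2 (visit(M)): cur=M back=2 fwd=0
After 3 (back): cur=J back=1 fwd=1
After 4 (visit(E)): cur=E back=2 fwd=0

E 2 0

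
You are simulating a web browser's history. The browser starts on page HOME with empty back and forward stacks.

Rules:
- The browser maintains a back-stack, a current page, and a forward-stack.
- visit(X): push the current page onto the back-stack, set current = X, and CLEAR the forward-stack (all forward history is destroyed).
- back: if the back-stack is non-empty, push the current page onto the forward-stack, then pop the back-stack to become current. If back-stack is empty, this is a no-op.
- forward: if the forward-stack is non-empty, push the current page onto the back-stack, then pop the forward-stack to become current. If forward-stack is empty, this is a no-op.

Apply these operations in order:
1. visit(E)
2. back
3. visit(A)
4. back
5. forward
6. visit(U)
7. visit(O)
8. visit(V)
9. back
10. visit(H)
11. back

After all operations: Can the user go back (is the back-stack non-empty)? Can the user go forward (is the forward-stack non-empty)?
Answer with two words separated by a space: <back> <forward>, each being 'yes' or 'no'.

Answer: yes yes

Derivation:
After 1 (visit(E)): cur=E back=1 fwd=0
After 2 (back): cur=HOME back=0 fwd=1
After 3 (visit(A)): cur=A back=1 fwd=0
After 4 (back): cur=HOME back=0 fwd=1
After 5 (forward): cur=A back=1 fwd=0
After 6 (visit(U)): cur=U back=2 fwd=0
After 7 (visit(O)): cur=O back=3 fwd=0
After 8 (visit(V)): cur=V back=4 fwd=0
After 9 (back): cur=O back=3 fwd=1
After 10 (visit(H)): cur=H back=4 fwd=0
After 11 (back): cur=O back=3 fwd=1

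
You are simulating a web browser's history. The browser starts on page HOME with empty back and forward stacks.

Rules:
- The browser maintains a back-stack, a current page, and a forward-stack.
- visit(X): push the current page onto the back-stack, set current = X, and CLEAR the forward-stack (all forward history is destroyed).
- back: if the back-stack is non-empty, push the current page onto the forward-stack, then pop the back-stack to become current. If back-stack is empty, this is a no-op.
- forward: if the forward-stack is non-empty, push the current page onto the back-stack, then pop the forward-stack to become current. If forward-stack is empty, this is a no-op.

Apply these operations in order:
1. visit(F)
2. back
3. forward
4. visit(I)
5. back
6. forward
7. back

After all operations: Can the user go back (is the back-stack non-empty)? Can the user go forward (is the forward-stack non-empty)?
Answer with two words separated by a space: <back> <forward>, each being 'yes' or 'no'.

After 1 (visit(F)): cur=F back=1 fwd=0
After 2 (back): cur=HOME back=0 fwd=1
After 3 (forward): cur=F back=1 fwd=0
After 4 (visit(I)): cur=I back=2 fwd=0
After 5 (back): cur=F back=1 fwd=1
After 6 (forward): cur=I back=2 fwd=0
After 7 (back): cur=F back=1 fwd=1

Answer: yes yes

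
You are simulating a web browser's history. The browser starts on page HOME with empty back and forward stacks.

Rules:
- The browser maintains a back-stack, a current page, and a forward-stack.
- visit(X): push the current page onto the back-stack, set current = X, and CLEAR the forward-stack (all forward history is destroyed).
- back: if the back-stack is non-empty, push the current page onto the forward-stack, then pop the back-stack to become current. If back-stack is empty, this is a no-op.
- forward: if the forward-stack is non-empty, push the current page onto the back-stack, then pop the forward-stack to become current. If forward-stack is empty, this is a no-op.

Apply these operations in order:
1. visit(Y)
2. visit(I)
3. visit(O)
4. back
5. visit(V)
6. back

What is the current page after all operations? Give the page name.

After 1 (visit(Y)): cur=Y back=1 fwd=0
After 2 (visit(I)): cur=I back=2 fwd=0
After 3 (visit(O)): cur=O back=3 fwd=0
After 4 (back): cur=I back=2 fwd=1
After 5 (visit(V)): cur=V back=3 fwd=0
After 6 (back): cur=I back=2 fwd=1

Answer: I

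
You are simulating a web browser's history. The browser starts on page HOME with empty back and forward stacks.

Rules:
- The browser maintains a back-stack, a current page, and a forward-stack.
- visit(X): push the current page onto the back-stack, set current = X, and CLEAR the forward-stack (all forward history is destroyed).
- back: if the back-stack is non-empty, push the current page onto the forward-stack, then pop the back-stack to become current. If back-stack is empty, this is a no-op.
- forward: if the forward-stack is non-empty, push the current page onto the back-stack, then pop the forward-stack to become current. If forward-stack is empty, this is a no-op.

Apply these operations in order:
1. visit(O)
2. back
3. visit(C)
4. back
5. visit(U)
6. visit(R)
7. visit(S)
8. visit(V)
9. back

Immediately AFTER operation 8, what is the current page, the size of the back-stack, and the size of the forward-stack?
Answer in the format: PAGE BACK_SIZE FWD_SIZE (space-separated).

After 1 (visit(O)): cur=O back=1 fwd=0
After 2 (back): cur=HOME back=0 fwd=1
After 3 (visit(C)): cur=C back=1 fwd=0
After 4 (back): cur=HOME back=0 fwd=1
After 5 (visit(U)): cur=U back=1 fwd=0
After 6 (visit(R)): cur=R back=2 fwd=0
After 7 (visit(S)): cur=S back=3 fwd=0
After 8 (visit(V)): cur=V back=4 fwd=0

V 4 0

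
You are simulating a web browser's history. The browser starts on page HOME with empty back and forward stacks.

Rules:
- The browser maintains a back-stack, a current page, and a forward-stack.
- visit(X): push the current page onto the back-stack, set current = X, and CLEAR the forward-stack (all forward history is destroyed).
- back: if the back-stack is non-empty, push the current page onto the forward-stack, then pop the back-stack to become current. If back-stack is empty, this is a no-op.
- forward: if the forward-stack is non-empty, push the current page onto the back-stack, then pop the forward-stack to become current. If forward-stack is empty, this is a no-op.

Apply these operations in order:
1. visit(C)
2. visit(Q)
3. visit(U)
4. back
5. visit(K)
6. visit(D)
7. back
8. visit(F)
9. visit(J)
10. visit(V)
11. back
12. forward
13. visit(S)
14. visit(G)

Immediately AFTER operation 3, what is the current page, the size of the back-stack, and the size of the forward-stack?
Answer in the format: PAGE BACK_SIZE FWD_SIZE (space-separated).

After 1 (visit(C)): cur=C back=1 fwd=0
After 2 (visit(Q)): cur=Q back=2 fwd=0
After 3 (visit(U)): cur=U back=3 fwd=0

U 3 0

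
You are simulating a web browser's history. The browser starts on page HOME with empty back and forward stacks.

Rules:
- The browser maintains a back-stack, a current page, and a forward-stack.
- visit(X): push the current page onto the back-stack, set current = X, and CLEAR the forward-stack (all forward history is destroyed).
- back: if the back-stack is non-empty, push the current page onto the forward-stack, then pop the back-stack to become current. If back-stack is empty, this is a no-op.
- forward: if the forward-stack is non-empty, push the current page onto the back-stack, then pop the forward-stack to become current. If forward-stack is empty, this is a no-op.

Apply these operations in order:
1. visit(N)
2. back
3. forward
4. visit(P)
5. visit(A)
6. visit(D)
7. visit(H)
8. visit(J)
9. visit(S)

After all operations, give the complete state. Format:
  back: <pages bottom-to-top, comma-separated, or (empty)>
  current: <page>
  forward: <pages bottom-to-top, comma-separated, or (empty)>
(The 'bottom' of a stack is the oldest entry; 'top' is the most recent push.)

Answer: back: HOME,N,P,A,D,H,J
current: S
forward: (empty)

Derivation:
After 1 (visit(N)): cur=N back=1 fwd=0
After 2 (back): cur=HOME back=0 fwd=1
After 3 (forward): cur=N back=1 fwd=0
After 4 (visit(P)): cur=P back=2 fwd=0
After 5 (visit(A)): cur=A back=3 fwd=0
After 6 (visit(D)): cur=D back=4 fwd=0
After 7 (visit(H)): cur=H back=5 fwd=0
After 8 (visit(J)): cur=J back=6 fwd=0
After 9 (visit(S)): cur=S back=7 fwd=0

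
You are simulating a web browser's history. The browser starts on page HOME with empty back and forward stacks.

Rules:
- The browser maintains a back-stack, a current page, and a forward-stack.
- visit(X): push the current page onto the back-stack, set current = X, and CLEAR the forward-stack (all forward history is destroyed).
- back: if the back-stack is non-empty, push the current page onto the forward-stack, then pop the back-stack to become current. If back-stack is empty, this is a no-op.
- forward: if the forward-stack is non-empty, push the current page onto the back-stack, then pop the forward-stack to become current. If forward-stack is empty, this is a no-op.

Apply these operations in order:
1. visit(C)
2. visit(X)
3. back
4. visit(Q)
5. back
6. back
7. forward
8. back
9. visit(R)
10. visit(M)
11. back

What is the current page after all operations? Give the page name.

Answer: R

Derivation:
After 1 (visit(C)): cur=C back=1 fwd=0
After 2 (visit(X)): cur=X back=2 fwd=0
After 3 (back): cur=C back=1 fwd=1
After 4 (visit(Q)): cur=Q back=2 fwd=0
After 5 (back): cur=C back=1 fwd=1
After 6 (back): cur=HOME back=0 fwd=2
After 7 (forward): cur=C back=1 fwd=1
After 8 (back): cur=HOME back=0 fwd=2
After 9 (visit(R)): cur=R back=1 fwd=0
After 10 (visit(M)): cur=M back=2 fwd=0
After 11 (back): cur=R back=1 fwd=1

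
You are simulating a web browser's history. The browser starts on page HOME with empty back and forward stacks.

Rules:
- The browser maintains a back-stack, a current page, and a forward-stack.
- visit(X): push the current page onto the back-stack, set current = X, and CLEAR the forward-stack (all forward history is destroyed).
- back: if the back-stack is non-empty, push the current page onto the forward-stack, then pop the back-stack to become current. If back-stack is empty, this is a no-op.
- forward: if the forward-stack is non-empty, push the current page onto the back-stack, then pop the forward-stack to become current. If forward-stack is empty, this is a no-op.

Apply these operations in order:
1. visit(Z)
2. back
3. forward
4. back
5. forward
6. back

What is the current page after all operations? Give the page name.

After 1 (visit(Z)): cur=Z back=1 fwd=0
After 2 (back): cur=HOME back=0 fwd=1
After 3 (forward): cur=Z back=1 fwd=0
After 4 (back): cur=HOME back=0 fwd=1
After 5 (forward): cur=Z back=1 fwd=0
After 6 (back): cur=HOME back=0 fwd=1

Answer: HOME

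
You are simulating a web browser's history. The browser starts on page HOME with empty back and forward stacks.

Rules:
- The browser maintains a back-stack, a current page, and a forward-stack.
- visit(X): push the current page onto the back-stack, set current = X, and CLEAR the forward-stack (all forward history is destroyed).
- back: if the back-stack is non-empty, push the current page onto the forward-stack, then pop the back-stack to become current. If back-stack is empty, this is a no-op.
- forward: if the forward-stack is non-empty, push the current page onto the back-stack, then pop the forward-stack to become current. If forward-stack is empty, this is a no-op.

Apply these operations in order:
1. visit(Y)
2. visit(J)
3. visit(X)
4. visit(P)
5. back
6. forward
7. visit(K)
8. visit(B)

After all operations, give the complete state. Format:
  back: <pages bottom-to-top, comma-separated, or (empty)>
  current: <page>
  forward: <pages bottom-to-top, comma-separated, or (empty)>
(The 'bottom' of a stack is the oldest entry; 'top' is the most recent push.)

Answer: back: HOME,Y,J,X,P,K
current: B
forward: (empty)

Derivation:
After 1 (visit(Y)): cur=Y back=1 fwd=0
After 2 (visit(J)): cur=J back=2 fwd=0
After 3 (visit(X)): cur=X back=3 fwd=0
After 4 (visit(P)): cur=P back=4 fwd=0
After 5 (back): cur=X back=3 fwd=1
After 6 (forward): cur=P back=4 fwd=0
After 7 (visit(K)): cur=K back=5 fwd=0
After 8 (visit(B)): cur=B back=6 fwd=0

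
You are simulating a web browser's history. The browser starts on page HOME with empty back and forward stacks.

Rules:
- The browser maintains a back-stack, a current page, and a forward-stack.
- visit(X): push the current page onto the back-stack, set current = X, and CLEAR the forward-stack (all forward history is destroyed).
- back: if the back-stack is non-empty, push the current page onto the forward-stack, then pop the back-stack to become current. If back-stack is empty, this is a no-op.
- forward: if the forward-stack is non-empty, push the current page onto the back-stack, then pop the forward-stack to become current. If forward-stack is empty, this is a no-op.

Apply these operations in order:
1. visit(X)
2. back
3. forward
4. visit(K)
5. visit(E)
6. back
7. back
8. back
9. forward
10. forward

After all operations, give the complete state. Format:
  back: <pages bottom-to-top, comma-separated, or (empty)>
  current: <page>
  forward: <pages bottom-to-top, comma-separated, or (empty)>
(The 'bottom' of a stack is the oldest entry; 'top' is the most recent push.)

Answer: back: HOME,X
current: K
forward: E

Derivation:
After 1 (visit(X)): cur=X back=1 fwd=0
After 2 (back): cur=HOME back=0 fwd=1
After 3 (forward): cur=X back=1 fwd=0
After 4 (visit(K)): cur=K back=2 fwd=0
After 5 (visit(E)): cur=E back=3 fwd=0
After 6 (back): cur=K back=2 fwd=1
After 7 (back): cur=X back=1 fwd=2
After 8 (back): cur=HOME back=0 fwd=3
After 9 (forward): cur=X back=1 fwd=2
After 10 (forward): cur=K back=2 fwd=1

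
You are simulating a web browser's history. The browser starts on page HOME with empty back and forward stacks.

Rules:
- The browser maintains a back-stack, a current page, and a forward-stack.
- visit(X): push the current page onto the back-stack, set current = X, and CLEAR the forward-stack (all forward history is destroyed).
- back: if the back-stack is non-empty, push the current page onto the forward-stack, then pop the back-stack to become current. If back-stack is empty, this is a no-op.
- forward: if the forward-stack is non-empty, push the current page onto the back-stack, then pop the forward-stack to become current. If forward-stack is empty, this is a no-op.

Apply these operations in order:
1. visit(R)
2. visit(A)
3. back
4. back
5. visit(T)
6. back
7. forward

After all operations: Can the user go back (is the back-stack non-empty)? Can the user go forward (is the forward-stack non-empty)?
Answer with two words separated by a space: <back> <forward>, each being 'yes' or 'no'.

Answer: yes no

Derivation:
After 1 (visit(R)): cur=R back=1 fwd=0
After 2 (visit(A)): cur=A back=2 fwd=0
After 3 (back): cur=R back=1 fwd=1
After 4 (back): cur=HOME back=0 fwd=2
After 5 (visit(T)): cur=T back=1 fwd=0
After 6 (back): cur=HOME back=0 fwd=1
After 7 (forward): cur=T back=1 fwd=0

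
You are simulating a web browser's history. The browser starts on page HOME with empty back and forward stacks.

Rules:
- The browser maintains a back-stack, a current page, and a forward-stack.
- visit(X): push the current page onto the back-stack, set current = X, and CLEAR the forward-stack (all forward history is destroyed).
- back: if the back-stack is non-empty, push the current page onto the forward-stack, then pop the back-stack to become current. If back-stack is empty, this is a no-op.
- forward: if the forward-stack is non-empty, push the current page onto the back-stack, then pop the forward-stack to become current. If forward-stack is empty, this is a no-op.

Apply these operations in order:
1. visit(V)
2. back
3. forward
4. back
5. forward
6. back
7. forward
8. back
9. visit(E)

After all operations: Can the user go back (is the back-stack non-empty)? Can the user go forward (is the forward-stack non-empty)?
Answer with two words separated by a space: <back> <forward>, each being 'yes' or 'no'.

Answer: yes no

Derivation:
After 1 (visit(V)): cur=V back=1 fwd=0
After 2 (back): cur=HOME back=0 fwd=1
After 3 (forward): cur=V back=1 fwd=0
After 4 (back): cur=HOME back=0 fwd=1
After 5 (forward): cur=V back=1 fwd=0
After 6 (back): cur=HOME back=0 fwd=1
After 7 (forward): cur=V back=1 fwd=0
After 8 (back): cur=HOME back=0 fwd=1
After 9 (visit(E)): cur=E back=1 fwd=0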